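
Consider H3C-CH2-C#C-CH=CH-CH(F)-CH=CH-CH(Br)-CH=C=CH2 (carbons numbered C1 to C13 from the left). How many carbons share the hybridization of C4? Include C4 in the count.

3

C4 is sp (two π bonds).
C1: sp3
C2: sp3
C3: sp ✓
C4: sp ✓
C5: sp2
C6: sp2
C7: sp3
C8: sp2
C9: sp2
C10: sp3
C11: sp2
C12: sp ✓
C13: sp2
3 carbons are sp.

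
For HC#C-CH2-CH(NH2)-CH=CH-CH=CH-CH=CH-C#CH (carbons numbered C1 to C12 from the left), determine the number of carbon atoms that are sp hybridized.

4

C1: sp ✓
C2: sp ✓
C3: sp3
C4: sp3
C5: sp2
C6: sp2
C7: sp2
C8: sp2
C9: sp2
C10: sp2
C11: sp ✓
C12: sp ✓
C1, C2, C11, C12 → 4 sp carbons.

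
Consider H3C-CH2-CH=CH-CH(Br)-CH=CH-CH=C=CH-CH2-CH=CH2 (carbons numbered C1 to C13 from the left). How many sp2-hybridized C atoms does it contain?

8

C1: sp3
C2: sp3
C3: sp2 ✓
C4: sp2 ✓
C5: sp3
C6: sp2 ✓
C7: sp2 ✓
C8: sp2 ✓
C9: sp
C10: sp2 ✓
C11: sp3
C12: sp2 ✓
C13: sp2 ✓
C3, C4, C6, C7, C8, C10, C12, C13 → 8 sp2 carbons.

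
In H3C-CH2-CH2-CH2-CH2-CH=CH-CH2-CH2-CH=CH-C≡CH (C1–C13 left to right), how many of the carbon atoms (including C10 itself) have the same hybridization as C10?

4

C10 is sp2 (one π bond).
C1: sp3
C2: sp3
C3: sp3
C4: sp3
C5: sp3
C6: sp2 ✓
C7: sp2 ✓
C8: sp3
C9: sp3
C10: sp2 ✓
C11: sp2 ✓
C12: sp
C13: sp
4 carbons are sp2.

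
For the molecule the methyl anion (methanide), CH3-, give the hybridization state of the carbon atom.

sp³

Three σ bonds + one lone pair = steric number 4 → sp3, pyramidal.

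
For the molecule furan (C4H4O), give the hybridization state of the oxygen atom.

sp2

One O lone pair is in the aromatic π system (p orbital), the other is in an sp2 hybrid in the ring plane; O has two σ bonds + one in-plane lone pair → sp2.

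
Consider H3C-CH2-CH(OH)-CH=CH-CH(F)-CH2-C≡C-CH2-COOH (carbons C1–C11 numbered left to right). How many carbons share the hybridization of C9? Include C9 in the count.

C9 is sp (two π bonds).
C1: sp3
C2: sp3
C3: sp3
C4: sp2
C5: sp2
C6: sp3
C7: sp3
C8: sp ✓
C9: sp ✓
C10: sp3
C11: sp2
2 carbons are sp.

2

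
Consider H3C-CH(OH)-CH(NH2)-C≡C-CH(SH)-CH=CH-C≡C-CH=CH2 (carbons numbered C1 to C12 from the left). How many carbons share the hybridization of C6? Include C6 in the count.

C6 is sp3 (only σ bonds).
C1: sp3 ✓
C2: sp3 ✓
C3: sp3 ✓
C4: sp
C5: sp
C6: sp3 ✓
C7: sp2
C8: sp2
C9: sp
C10: sp
C11: sp2
C12: sp2
4 carbons are sp3.

4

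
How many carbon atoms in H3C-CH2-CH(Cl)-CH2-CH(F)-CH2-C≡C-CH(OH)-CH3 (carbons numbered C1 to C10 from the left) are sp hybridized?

2

C1: sp3
C2: sp3
C3: sp3
C4: sp3
C5: sp3
C6: sp3
C7: sp ✓
C8: sp ✓
C9: sp3
C10: sp3
C7, C8 → 2 sp carbons.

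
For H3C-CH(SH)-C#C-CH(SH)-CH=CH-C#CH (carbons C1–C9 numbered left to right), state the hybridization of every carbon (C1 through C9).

C1 sp3, C2 sp3, C3 sp, C4 sp, C5 sp3, C6 sp2, C7 sp2, C8 sp, C9 sp

C1 has 4 σ bonds: steric number 4 → sp3.
C2: 4 σ bonds; 4 regions of electron density → sp3.
C3 has 2 σ bonds, plus two π bonds: steric number 2 → sp.
C4: 2 σ bonds, plus two π bonds; 2 regions of electron density → sp.
C5 is sp3: 4 σ bonds, 4 electron-density regions.
C6: 3 σ bonds, plus one π bond — 3 electron domains, sp2.
C7 (3 σ bonds, plus one π bond) has steric number 3: sp2.
C8 carries 2 σ bonds, plus two π bonds, giving a steric number of 2, so it is sp.
C9: 2 σ bonds, plus two π bonds; 2 regions of electron density → sp.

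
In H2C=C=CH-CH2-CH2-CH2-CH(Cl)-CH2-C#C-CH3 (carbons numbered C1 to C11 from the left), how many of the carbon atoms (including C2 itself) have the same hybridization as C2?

C2 is sp (two π bonds).
C1: sp2
C2: sp ✓
C3: sp2
C4: sp3
C5: sp3
C6: sp3
C7: sp3
C8: sp3
C9: sp ✓
C10: sp ✓
C11: sp3
3 carbons are sp.

3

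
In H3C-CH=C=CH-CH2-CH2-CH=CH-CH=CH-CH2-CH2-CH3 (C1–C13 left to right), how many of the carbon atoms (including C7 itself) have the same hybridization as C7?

6

C7 is sp2 (one π bond).
C1: sp3
C2: sp2 ✓
C3: sp
C4: sp2 ✓
C5: sp3
C6: sp3
C7: sp2 ✓
C8: sp2 ✓
C9: sp2 ✓
C10: sp2 ✓
C11: sp3
C12: sp3
C13: sp3
6 carbons are sp2.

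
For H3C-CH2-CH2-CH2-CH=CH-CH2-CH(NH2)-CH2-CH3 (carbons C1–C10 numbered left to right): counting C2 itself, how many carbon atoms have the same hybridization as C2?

8

C2 is sp3 (only σ bonds).
C1: sp3 ✓
C2: sp3 ✓
C3: sp3 ✓
C4: sp3 ✓
C5: sp2
C6: sp2
C7: sp3 ✓
C8: sp3 ✓
C9: sp3 ✓
C10: sp3 ✓
8 carbons are sp3.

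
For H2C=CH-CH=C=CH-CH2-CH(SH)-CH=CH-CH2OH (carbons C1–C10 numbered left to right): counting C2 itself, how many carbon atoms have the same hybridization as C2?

6

C2 is sp2 (one π bond).
C1: sp2 ✓
C2: sp2 ✓
C3: sp2 ✓
C4: sp
C5: sp2 ✓
C6: sp3
C7: sp3
C8: sp2 ✓
C9: sp2 ✓
C10: sp3
6 carbons are sp2.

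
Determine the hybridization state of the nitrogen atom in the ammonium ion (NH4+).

Four σ bonds, no lone pair → sp3, tetrahedral.

sp3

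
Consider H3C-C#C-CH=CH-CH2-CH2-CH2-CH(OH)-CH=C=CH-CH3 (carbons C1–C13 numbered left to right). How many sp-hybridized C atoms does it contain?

C1: sp3
C2: sp ✓
C3: sp ✓
C4: sp2
C5: sp2
C6: sp3
C7: sp3
C8: sp3
C9: sp3
C10: sp2
C11: sp ✓
C12: sp2
C13: sp3
C2, C3, C11 → 3 sp carbons.

3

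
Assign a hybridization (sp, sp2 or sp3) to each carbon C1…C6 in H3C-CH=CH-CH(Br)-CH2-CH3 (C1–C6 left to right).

C1 sp3, C2 sp2, C3 sp2, C4 sp3, C5 sp3, C6 sp3

C1 carries 4 σ bonds, giving a steric number of 4, so it is sp3.
C2 — 3 σ bonds, plus one π bond. Steric number 3, so sp2.
C3 — 3 σ bonds, plus one π bond. Steric number 3, so sp2.
C4: 4 σ bonds — 4 electron domains, sp3.
C5 has 4 σ bonds: steric number 4 → sp3.
C6 — 4 σ bonds. Steric number 4, so sp3.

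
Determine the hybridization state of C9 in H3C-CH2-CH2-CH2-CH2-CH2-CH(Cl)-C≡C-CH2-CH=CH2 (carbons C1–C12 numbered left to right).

sp

C9 — 2 σ bonds, plus two π bonds. Steric number 2, so sp.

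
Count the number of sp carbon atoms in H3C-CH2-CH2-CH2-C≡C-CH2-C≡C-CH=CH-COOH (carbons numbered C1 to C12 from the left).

4

C1: sp3
C2: sp3
C3: sp3
C4: sp3
C5: sp ✓
C6: sp ✓
C7: sp3
C8: sp ✓
C9: sp ✓
C10: sp2
C11: sp2
C12: sp2
C5, C6, C8, C9 → 4 sp carbons.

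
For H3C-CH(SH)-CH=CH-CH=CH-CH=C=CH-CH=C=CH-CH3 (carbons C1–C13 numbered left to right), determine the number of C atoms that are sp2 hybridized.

8

C1: sp3
C2: sp3
C3: sp2 ✓
C4: sp2 ✓
C5: sp2 ✓
C6: sp2 ✓
C7: sp2 ✓
C8: sp
C9: sp2 ✓
C10: sp2 ✓
C11: sp
C12: sp2 ✓
C13: sp3
C3, C4, C5, C6, C7, C9, C10, C12 → 8 sp2 carbons.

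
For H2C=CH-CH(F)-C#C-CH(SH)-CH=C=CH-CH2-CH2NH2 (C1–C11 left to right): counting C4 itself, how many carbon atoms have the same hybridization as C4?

3

C4 is sp (two π bonds).
C1: sp2
C2: sp2
C3: sp3
C4: sp ✓
C5: sp ✓
C6: sp3
C7: sp2
C8: sp ✓
C9: sp2
C10: sp3
C11: sp3
3 carbons are sp.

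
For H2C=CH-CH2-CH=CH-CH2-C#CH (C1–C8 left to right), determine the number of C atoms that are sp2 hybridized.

C1: sp2 ✓
C2: sp2 ✓
C3: sp3
C4: sp2 ✓
C5: sp2 ✓
C6: sp3
C7: sp
C8: sp
C1, C2, C4, C5 → 4 sp2 carbons.

4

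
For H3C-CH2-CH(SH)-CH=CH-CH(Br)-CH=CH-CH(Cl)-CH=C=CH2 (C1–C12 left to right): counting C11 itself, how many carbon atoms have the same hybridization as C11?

C11 is sp (two π bonds).
C1: sp3
C2: sp3
C3: sp3
C4: sp2
C5: sp2
C6: sp3
C7: sp2
C8: sp2
C9: sp3
C10: sp2
C11: sp ✓
C12: sp2
1 carbon is sp.

1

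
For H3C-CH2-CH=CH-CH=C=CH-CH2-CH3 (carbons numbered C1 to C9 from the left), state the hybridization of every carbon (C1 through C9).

C1 sp3, C2 sp3, C3 sp2, C4 sp2, C5 sp2, C6 sp, C7 sp2, C8 sp3, C9 sp3

C1 (4 σ bonds) has steric number 4: sp3.
C2 has 4 σ bonds: steric number 4 → sp3.
C3 carries 3 σ bonds, plus one π bond, giving a steric number of 3, so it is sp2.
C4 has 3 σ bonds, plus one π bond: steric number 3 → sp2.
C5: 3 σ bonds, plus one π bond — 3 electron domains, sp2.
C6 carries 2 σ bonds, plus two π bonds, giving a steric number of 2, so it is sp.
C7 has 3 σ bonds, plus one π bond: steric number 3 → sp2.
C8 — 4 σ bonds. Steric number 4, so sp3.
C9: 4 σ bonds; 4 regions of electron density → sp3.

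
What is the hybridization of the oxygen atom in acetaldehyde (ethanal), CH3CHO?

sp^2

The oxygen atom is sp2: 1 σ bond and 2 lone pairs, plus one π bond, 3 electron-density regions.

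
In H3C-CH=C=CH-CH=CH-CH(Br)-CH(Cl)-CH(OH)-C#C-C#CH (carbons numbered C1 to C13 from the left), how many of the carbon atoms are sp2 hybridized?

4

C1: sp3
C2: sp2 ✓
C3: sp
C4: sp2 ✓
C5: sp2 ✓
C6: sp2 ✓
C7: sp3
C8: sp3
C9: sp3
C10: sp
C11: sp
C12: sp
C13: sp
C2, C4, C5, C6 → 4 sp2 carbons.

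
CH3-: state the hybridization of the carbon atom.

sp3

Three σ bonds + one lone pair = steric number 4 → sp3, pyramidal.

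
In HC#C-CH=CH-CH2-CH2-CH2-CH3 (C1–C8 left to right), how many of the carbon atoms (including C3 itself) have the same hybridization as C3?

2

C3 is sp2 (one π bond).
C1: sp
C2: sp
C3: sp2 ✓
C4: sp2 ✓
C5: sp3
C6: sp3
C7: sp3
C8: sp3
2 carbons are sp2.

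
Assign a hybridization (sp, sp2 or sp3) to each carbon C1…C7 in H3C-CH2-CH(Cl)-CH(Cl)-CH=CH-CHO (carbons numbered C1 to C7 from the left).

C1 sp3, C2 sp3, C3 sp3, C4 sp3, C5 sp2, C6 sp2, C7 sp2

C1: 4 σ bonds; 4 regions of electron density → sp3.
C2 is sp3: 4 σ bonds, 4 electron-density regions.
C3 is sp3: 4 σ bonds, 4 electron-density regions.
C4 — 4 σ bonds. Steric number 4, so sp3.
C5 (3 σ bonds, plus one π bond) has steric number 3: sp2.
C6 carries 3 σ bonds, plus one π bond, giving a steric number of 3, so it is sp2.
C7 is sp2: 3 σ bonds, plus one π bond, 3 electron-density regions.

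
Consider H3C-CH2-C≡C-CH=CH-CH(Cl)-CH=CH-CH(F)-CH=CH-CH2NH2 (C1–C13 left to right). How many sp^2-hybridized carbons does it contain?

C1: sp3
C2: sp3
C3: sp
C4: sp
C5: sp2 ✓
C6: sp2 ✓
C7: sp3
C8: sp2 ✓
C9: sp2 ✓
C10: sp3
C11: sp2 ✓
C12: sp2 ✓
C13: sp3
C5, C6, C8, C9, C11, C12 → 6 sp2 carbons.

6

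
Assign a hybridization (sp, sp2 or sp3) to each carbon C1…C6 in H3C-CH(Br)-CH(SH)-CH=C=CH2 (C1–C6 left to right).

C1 sp3, C2 sp3, C3 sp3, C4 sp2, C5 sp, C6 sp2

C1 (4 σ bonds) has steric number 4: sp3.
C2: 4 σ bonds; 4 regions of electron density → sp3.
C3 is sp3: 4 σ bonds, 4 electron-density regions.
C4: 3 σ bonds, plus one π bond; 3 regions of electron density → sp2.
C5 has 2 σ bonds, plus two π bonds: steric number 2 → sp.
C6 (3 σ bonds, plus one π bond) has steric number 3: sp2.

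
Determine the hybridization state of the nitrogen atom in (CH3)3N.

The nitrogen atom — 3 σ bonds and 1 lone pair. Steric number 4, so sp3.

sp³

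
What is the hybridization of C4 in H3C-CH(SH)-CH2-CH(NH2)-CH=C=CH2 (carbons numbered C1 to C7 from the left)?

sp^3

C4 — 4 σ bonds. Steric number 4, so sp3.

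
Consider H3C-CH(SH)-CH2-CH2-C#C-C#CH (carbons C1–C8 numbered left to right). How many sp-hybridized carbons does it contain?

4

C1: sp3
C2: sp3
C3: sp3
C4: sp3
C5: sp ✓
C6: sp ✓
C7: sp ✓
C8: sp ✓
C5, C6, C7, C8 → 4 sp carbons.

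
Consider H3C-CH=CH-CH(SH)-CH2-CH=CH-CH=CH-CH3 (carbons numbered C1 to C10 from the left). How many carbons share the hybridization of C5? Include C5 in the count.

4

C5 is sp3 (only σ bonds).
C1: sp3 ✓
C2: sp2
C3: sp2
C4: sp3 ✓
C5: sp3 ✓
C6: sp2
C7: sp2
C8: sp2
C9: sp2
C10: sp3 ✓
4 carbons are sp3.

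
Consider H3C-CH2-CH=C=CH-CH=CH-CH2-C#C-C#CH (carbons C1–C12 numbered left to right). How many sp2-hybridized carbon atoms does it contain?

C1: sp3
C2: sp3
C3: sp2 ✓
C4: sp
C5: sp2 ✓
C6: sp2 ✓
C7: sp2 ✓
C8: sp3
C9: sp
C10: sp
C11: sp
C12: sp
C3, C5, C6, C7 → 4 sp2 carbons.

4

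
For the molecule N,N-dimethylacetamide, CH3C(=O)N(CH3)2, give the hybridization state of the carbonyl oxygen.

sp^2

The carbonyl oxygen: 1 σ bond and 2 lone pairs, plus one π bond; 3 regions of electron density → sp2.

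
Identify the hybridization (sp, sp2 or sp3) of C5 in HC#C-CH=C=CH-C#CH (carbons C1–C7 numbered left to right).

C5 carries 3 σ bonds, plus one π bond, giving a steric number of 3, so it is sp2.

sp²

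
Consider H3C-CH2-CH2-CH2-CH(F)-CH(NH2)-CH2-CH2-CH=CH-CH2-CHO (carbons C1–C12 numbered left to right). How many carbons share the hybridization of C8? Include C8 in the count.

C8 is sp3 (only σ bonds).
C1: sp3 ✓
C2: sp3 ✓
C3: sp3 ✓
C4: sp3 ✓
C5: sp3 ✓
C6: sp3 ✓
C7: sp3 ✓
C8: sp3 ✓
C9: sp2
C10: sp2
C11: sp3 ✓
C12: sp2
9 carbons are sp3.

9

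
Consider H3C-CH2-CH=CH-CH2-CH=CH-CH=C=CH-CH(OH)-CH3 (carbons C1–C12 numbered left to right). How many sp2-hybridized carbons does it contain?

C1: sp3
C2: sp3
C3: sp2 ✓
C4: sp2 ✓
C5: sp3
C6: sp2 ✓
C7: sp2 ✓
C8: sp2 ✓
C9: sp
C10: sp2 ✓
C11: sp3
C12: sp3
C3, C4, C6, C7, C8, C10 → 6 sp2 carbons.

6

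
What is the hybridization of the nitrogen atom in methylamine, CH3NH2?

sp3

Three σ bonds + one lone pair = steric number 4 → sp3.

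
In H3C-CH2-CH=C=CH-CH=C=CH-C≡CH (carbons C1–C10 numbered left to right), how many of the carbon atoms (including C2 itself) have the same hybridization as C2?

2

C2 is sp3 (only σ bonds).
C1: sp3 ✓
C2: sp3 ✓
C3: sp2
C4: sp
C5: sp2
C6: sp2
C7: sp
C8: sp2
C9: sp
C10: sp
2 carbons are sp3.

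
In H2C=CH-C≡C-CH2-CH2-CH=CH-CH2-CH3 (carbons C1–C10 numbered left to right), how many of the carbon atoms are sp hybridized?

C1: sp2
C2: sp2
C3: sp ✓
C4: sp ✓
C5: sp3
C6: sp3
C7: sp2
C8: sp2
C9: sp3
C10: sp3
C3, C4 → 2 sp carbons.

2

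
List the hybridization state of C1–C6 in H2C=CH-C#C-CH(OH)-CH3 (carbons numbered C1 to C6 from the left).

C1 is sp2: 3 σ bonds, plus one π bond, 3 electron-density regions.
C2 carries 3 σ bonds, plus one π bond, giving a steric number of 3, so it is sp2.
C3 has 2 σ bonds, plus two π bonds: steric number 2 → sp.
C4 carries 2 σ bonds, plus two π bonds, giving a steric number of 2, so it is sp.
C5 — 4 σ bonds. Steric number 4, so sp3.
C6 (4 σ bonds) has steric number 4: sp3.

C1 sp2, C2 sp2, C3 sp, C4 sp, C5 sp3, C6 sp3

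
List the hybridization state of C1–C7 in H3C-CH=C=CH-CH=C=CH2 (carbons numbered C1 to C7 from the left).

C1 sp3, C2 sp2, C3 sp, C4 sp2, C5 sp2, C6 sp, C7 sp2

C1 has 4 σ bonds: steric number 4 → sp3.
C2: 3 σ bonds, plus one π bond — 3 electron domains, sp2.
C3: 2 σ bonds, plus two π bonds; 2 regions of electron density → sp.
C4 is sp2: 3 σ bonds, plus one π bond, 3 electron-density regions.
C5 (3 σ bonds, plus one π bond) has steric number 3: sp2.
C6 carries 2 σ bonds, plus two π bonds, giving a steric number of 2, so it is sp.
C7: 3 σ bonds, plus one π bond; 3 regions of electron density → sp2.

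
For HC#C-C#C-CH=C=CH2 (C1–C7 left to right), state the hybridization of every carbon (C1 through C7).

C1 sp, C2 sp, C3 sp, C4 sp, C5 sp2, C6 sp, C7 sp2

C1 is sp: 2 σ bonds, plus two π bonds, 2 electron-density regions.
C2 (2 σ bonds, plus two π bonds) has steric number 2: sp.
C3: 2 σ bonds, plus two π bonds — 2 electron domains, sp.
C4 — 2 σ bonds, plus two π bonds. Steric number 2, so sp.
C5 is sp2: 3 σ bonds, plus one π bond, 3 electron-density regions.
C6: 2 σ bonds, plus two π bonds; 2 regions of electron density → sp.
C7 — 3 σ bonds, plus one π bond. Steric number 3, so sp2.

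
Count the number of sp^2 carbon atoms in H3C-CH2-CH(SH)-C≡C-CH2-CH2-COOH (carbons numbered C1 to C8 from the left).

C1: sp3
C2: sp3
C3: sp3
C4: sp
C5: sp
C6: sp3
C7: sp3
C8: sp2 ✓
C8 → 1 sp2 carbon.

1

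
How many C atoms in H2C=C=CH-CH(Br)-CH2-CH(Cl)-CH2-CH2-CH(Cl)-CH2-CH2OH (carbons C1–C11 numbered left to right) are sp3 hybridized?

8

C1: sp2
C2: sp
C3: sp2
C4: sp3 ✓
C5: sp3 ✓
C6: sp3 ✓
C7: sp3 ✓
C8: sp3 ✓
C9: sp3 ✓
C10: sp3 ✓
C11: sp3 ✓
C4, C5, C6, C7, C8, C9, C10, C11 → 8 sp3 carbons.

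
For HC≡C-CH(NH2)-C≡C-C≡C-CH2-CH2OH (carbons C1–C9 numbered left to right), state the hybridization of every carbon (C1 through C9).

C1 is sp: 2 σ bonds, plus two π bonds, 2 electron-density regions.
C2 is sp: 2 σ bonds, plus two π bonds, 2 electron-density regions.
C3 (4 σ bonds) has steric number 4: sp3.
C4 is sp: 2 σ bonds, plus two π bonds, 2 electron-density regions.
C5 has 2 σ bonds, plus two π bonds: steric number 2 → sp.
C6: 2 σ bonds, plus two π bonds; 2 regions of electron density → sp.
C7 carries 2 σ bonds, plus two π bonds, giving a steric number of 2, so it is sp.
C8 — 4 σ bonds. Steric number 4, so sp3.
C9 carries 4 σ bonds, giving a steric number of 4, so it is sp3.

C1 sp, C2 sp, C3 sp3, C4 sp, C5 sp, C6 sp, C7 sp, C8 sp3, C9 sp3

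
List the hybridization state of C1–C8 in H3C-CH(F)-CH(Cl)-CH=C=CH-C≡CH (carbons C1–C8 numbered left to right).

C1 is sp3: 4 σ bonds, 4 electron-density regions.
C2 (4 σ bonds) has steric number 4: sp3.
C3 carries 4 σ bonds, giving a steric number of 4, so it is sp3.
C4 is sp2: 3 σ bonds, plus one π bond, 3 electron-density regions.
C5 carries 2 σ bonds, plus two π bonds, giving a steric number of 2, so it is sp.
C6 — 3 σ bonds, plus one π bond. Steric number 3, so sp2.
C7: 2 σ bonds, plus two π bonds — 2 electron domains, sp.
C8: 2 σ bonds, plus two π bonds — 2 electron domains, sp.

C1 sp3, C2 sp3, C3 sp3, C4 sp2, C5 sp, C6 sp2, C7 sp, C8 sp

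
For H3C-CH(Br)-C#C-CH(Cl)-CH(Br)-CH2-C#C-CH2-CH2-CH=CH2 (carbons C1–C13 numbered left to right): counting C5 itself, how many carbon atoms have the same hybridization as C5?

7

C5 is sp3 (only σ bonds).
C1: sp3 ✓
C2: sp3 ✓
C3: sp
C4: sp
C5: sp3 ✓
C6: sp3 ✓
C7: sp3 ✓
C8: sp
C9: sp
C10: sp3 ✓
C11: sp3 ✓
C12: sp2
C13: sp2
7 carbons are sp3.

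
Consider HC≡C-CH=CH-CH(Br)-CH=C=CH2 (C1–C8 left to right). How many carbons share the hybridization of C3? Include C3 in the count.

4

C3 is sp2 (one π bond).
C1: sp
C2: sp
C3: sp2 ✓
C4: sp2 ✓
C5: sp3
C6: sp2 ✓
C7: sp
C8: sp2 ✓
4 carbons are sp2.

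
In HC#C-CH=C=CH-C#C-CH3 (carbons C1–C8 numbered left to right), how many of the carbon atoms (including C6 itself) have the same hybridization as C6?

C6 is sp (two π bonds).
C1: sp ✓
C2: sp ✓
C3: sp2
C4: sp ✓
C5: sp2
C6: sp ✓
C7: sp ✓
C8: sp3
5 carbons are sp.

5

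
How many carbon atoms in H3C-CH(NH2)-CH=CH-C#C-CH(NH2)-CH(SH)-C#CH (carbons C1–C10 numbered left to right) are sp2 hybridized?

2

C1: sp3
C2: sp3
C3: sp2 ✓
C4: sp2 ✓
C5: sp
C6: sp
C7: sp3
C8: sp3
C9: sp
C10: sp
C3, C4 → 2 sp2 carbons.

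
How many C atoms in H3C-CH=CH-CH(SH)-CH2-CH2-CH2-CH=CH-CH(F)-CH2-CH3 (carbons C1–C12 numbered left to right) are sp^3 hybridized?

C1: sp3 ✓
C2: sp2
C3: sp2
C4: sp3 ✓
C5: sp3 ✓
C6: sp3 ✓
C7: sp3 ✓
C8: sp2
C9: sp2
C10: sp3 ✓
C11: sp3 ✓
C12: sp3 ✓
C1, C4, C5, C6, C7, C10, C11, C12 → 8 sp3 carbons.

8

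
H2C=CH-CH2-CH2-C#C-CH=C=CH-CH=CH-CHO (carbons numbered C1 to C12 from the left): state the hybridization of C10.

sp^2

C10 (3 σ bonds, plus one π bond) has steric number 3: sp2.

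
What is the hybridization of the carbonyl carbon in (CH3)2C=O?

The carbonyl carbon is sp2: 3 σ bonds, plus one π bond, 3 electron-density regions.

sp²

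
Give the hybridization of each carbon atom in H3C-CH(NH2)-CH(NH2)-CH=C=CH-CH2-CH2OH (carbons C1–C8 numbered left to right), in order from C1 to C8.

C1: 4 σ bonds; 4 regions of electron density → sp3.
C2 (4 σ bonds) has steric number 4: sp3.
C3 (4 σ bonds) has steric number 4: sp3.
C4 has 3 σ bonds, plus one π bond: steric number 3 → sp2.
C5 carries 2 σ bonds, plus two π bonds, giving a steric number of 2, so it is sp.
C6 is sp2: 3 σ bonds, plus one π bond, 3 electron-density regions.
C7 (4 σ bonds) has steric number 4: sp3.
C8: 4 σ bonds — 4 electron domains, sp3.

C1 sp3, C2 sp3, C3 sp3, C4 sp2, C5 sp, C6 sp2, C7 sp3, C8 sp3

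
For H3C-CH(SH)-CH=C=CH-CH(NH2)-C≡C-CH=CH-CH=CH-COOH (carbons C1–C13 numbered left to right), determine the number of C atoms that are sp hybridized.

3

C1: sp3
C2: sp3
C3: sp2
C4: sp ✓
C5: sp2
C6: sp3
C7: sp ✓
C8: sp ✓
C9: sp2
C10: sp2
C11: sp2
C12: sp2
C13: sp2
C4, C7, C8 → 3 sp carbons.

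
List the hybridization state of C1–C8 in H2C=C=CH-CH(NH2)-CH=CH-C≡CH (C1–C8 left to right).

C1 sp2, C2 sp, C3 sp2, C4 sp3, C5 sp2, C6 sp2, C7 sp, C8 sp

C1 carries 3 σ bonds, plus one π bond, giving a steric number of 3, so it is sp2.
C2: 2 σ bonds, plus two π bonds; 2 regions of electron density → sp.
C3: 3 σ bonds, plus one π bond; 3 regions of electron density → sp2.
C4: 4 σ bonds — 4 electron domains, sp3.
C5 — 3 σ bonds, plus one π bond. Steric number 3, so sp2.
C6 carries 3 σ bonds, plus one π bond, giving a steric number of 3, so it is sp2.
C7 — 2 σ bonds, plus two π bonds. Steric number 2, so sp.
C8 is sp: 2 σ bonds, plus two π bonds, 2 electron-density regions.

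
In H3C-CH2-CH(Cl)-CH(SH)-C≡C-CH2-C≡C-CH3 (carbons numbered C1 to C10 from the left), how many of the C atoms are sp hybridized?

4

C1: sp3
C2: sp3
C3: sp3
C4: sp3
C5: sp ✓
C6: sp ✓
C7: sp3
C8: sp ✓
C9: sp ✓
C10: sp3
C5, C6, C8, C9 → 4 sp carbons.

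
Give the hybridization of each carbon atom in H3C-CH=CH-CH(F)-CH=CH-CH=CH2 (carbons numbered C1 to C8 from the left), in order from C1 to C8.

C1 — 4 σ bonds. Steric number 4, so sp3.
C2 (3 σ bonds, plus one π bond) has steric number 3: sp2.
C3: 3 σ bonds, plus one π bond; 3 regions of electron density → sp2.
C4 carries 4 σ bonds, giving a steric number of 4, so it is sp3.
C5 has 3 σ bonds, plus one π bond: steric number 3 → sp2.
C6 (3 σ bonds, plus one π bond) has steric number 3: sp2.
C7 has 3 σ bonds, plus one π bond: steric number 3 → sp2.
C8 carries 3 σ bonds, plus one π bond, giving a steric number of 3, so it is sp2.

C1 sp3, C2 sp2, C3 sp2, C4 sp3, C5 sp2, C6 sp2, C7 sp2, C8 sp2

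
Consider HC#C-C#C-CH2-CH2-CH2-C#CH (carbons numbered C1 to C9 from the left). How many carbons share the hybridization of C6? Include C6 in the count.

3

C6 is sp3 (only σ bonds).
C1: sp
C2: sp
C3: sp
C4: sp
C5: sp3 ✓
C6: sp3 ✓
C7: sp3 ✓
C8: sp
C9: sp
3 carbons are sp3.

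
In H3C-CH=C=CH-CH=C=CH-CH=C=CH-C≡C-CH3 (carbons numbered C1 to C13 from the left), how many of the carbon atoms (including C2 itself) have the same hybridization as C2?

6

C2 is sp2 (one π bond).
C1: sp3
C2: sp2 ✓
C3: sp
C4: sp2 ✓
C5: sp2 ✓
C6: sp
C7: sp2 ✓
C8: sp2 ✓
C9: sp
C10: sp2 ✓
C11: sp
C12: sp
C13: sp3
6 carbons are sp2.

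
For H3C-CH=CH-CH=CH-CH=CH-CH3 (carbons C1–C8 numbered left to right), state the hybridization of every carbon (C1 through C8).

C1 sp3, C2 sp2, C3 sp2, C4 sp2, C5 sp2, C6 sp2, C7 sp2, C8 sp3

C1 carries 4 σ bonds, giving a steric number of 4, so it is sp3.
C2 is sp2: 3 σ bonds, plus one π bond, 3 electron-density regions.
C3 carries 3 σ bonds, plus one π bond, giving a steric number of 3, so it is sp2.
C4 — 3 σ bonds, plus one π bond. Steric number 3, so sp2.
C5: 3 σ bonds, plus one π bond; 3 regions of electron density → sp2.
C6 carries 3 σ bonds, plus one π bond, giving a steric number of 3, so it is sp2.
C7 carries 3 σ bonds, plus one π bond, giving a steric number of 3, so it is sp2.
C8 (4 σ bonds) has steric number 4: sp3.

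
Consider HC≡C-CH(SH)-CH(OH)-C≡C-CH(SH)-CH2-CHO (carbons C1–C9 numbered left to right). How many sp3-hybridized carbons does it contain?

4

C1: sp
C2: sp
C3: sp3 ✓
C4: sp3 ✓
C5: sp
C6: sp
C7: sp3 ✓
C8: sp3 ✓
C9: sp2
C3, C4, C7, C8 → 4 sp3 carbons.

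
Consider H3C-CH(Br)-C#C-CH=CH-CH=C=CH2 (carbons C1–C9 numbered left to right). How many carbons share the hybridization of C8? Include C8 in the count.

C8 is sp (two π bonds).
C1: sp3
C2: sp3
C3: sp ✓
C4: sp ✓
C5: sp2
C6: sp2
C7: sp2
C8: sp ✓
C9: sp2
3 carbons are sp.

3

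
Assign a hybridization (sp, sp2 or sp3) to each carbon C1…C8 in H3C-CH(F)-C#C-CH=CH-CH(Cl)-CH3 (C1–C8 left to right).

C1 (4 σ bonds) has steric number 4: sp3.
C2 is sp3: 4 σ bonds, 4 electron-density regions.
C3 (2 σ bonds, plus two π bonds) has steric number 2: sp.
C4 has 2 σ bonds, plus two π bonds: steric number 2 → sp.
C5 carries 3 σ bonds, plus one π bond, giving a steric number of 3, so it is sp2.
C6 has 3 σ bonds, plus one π bond: steric number 3 → sp2.
C7 has 4 σ bonds: steric number 4 → sp3.
C8 carries 4 σ bonds, giving a steric number of 4, so it is sp3.

C1 sp3, C2 sp3, C3 sp, C4 sp, C5 sp2, C6 sp2, C7 sp3, C8 sp3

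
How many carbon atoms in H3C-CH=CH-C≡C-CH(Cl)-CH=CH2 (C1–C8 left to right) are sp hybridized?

2

C1: sp3
C2: sp2
C3: sp2
C4: sp ✓
C5: sp ✓
C6: sp3
C7: sp2
C8: sp2
C4, C5 → 2 sp carbons.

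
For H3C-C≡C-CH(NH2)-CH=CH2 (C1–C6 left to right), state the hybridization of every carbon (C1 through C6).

C1 sp3, C2 sp, C3 sp, C4 sp3, C5 sp2, C6 sp2

C1 — 4 σ bonds. Steric number 4, so sp3.
C2: 2 σ bonds, plus two π bonds — 2 electron domains, sp.
C3: 2 σ bonds, plus two π bonds; 2 regions of electron density → sp.
C4 is sp3: 4 σ bonds, 4 electron-density regions.
C5 — 3 σ bonds, plus one π bond. Steric number 3, so sp2.
C6: 3 σ bonds, plus one π bond — 3 electron domains, sp2.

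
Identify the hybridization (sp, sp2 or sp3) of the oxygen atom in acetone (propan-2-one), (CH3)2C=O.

One σ bond + two lone pairs = steric number 3 → sp2.

sp2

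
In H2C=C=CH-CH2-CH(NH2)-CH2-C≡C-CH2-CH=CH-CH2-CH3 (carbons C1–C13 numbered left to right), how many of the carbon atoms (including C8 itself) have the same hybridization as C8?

3

C8 is sp (two π bonds).
C1: sp2
C2: sp ✓
C3: sp2
C4: sp3
C5: sp3
C6: sp3
C7: sp ✓
C8: sp ✓
C9: sp3
C10: sp2
C11: sp2
C12: sp3
C13: sp3
3 carbons are sp.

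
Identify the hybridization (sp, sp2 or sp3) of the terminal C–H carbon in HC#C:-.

sp

The terminal C–H carbon: 2 σ bonds, plus two π bonds; 2 regions of electron density → sp.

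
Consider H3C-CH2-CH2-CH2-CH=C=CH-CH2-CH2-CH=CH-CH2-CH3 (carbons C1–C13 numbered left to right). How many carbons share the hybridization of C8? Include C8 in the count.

8

C8 is sp3 (only σ bonds).
C1: sp3 ✓
C2: sp3 ✓
C3: sp3 ✓
C4: sp3 ✓
C5: sp2
C6: sp
C7: sp2
C8: sp3 ✓
C9: sp3 ✓
C10: sp2
C11: sp2
C12: sp3 ✓
C13: sp3 ✓
8 carbons are sp3.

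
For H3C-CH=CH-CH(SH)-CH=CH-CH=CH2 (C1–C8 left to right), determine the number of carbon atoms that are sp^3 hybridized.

C1: sp3 ✓
C2: sp2
C3: sp2
C4: sp3 ✓
C5: sp2
C6: sp2
C7: sp2
C8: sp2
C1, C4 → 2 sp3 carbons.

2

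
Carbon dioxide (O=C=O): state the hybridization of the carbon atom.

sp

Two σ bonds, two π bonds → steric number 2 → sp.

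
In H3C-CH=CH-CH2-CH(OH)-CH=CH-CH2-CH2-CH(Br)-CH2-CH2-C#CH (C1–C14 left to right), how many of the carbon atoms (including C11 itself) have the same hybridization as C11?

C11 is sp3 (only σ bonds).
C1: sp3 ✓
C2: sp2
C3: sp2
C4: sp3 ✓
C5: sp3 ✓
C6: sp2
C7: sp2
C8: sp3 ✓
C9: sp3 ✓
C10: sp3 ✓
C11: sp3 ✓
C12: sp3 ✓
C13: sp
C14: sp
8 carbons are sp3.

8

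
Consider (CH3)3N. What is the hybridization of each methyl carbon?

Each methyl carbon carries 4 σ bonds, giving a steric number of 4, so it is sp3.

sp^3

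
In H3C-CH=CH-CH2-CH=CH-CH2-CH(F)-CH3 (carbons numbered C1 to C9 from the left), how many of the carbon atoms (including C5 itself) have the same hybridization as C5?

4

C5 is sp2 (one π bond).
C1: sp3
C2: sp2 ✓
C3: sp2 ✓
C4: sp3
C5: sp2 ✓
C6: sp2 ✓
C7: sp3
C8: sp3
C9: sp3
4 carbons are sp2.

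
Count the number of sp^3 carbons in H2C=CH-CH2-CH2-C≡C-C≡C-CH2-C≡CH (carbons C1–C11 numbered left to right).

3

C1: sp2
C2: sp2
C3: sp3 ✓
C4: sp3 ✓
C5: sp
C6: sp
C7: sp
C8: sp
C9: sp3 ✓
C10: sp
C11: sp
C3, C4, C9 → 3 sp3 carbons.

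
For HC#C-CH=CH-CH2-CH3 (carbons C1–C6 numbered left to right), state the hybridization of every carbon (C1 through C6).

C1 is sp: 2 σ bonds, plus two π bonds, 2 electron-density regions.
C2: 2 σ bonds, plus two π bonds — 2 electron domains, sp.
C3 has 3 σ bonds, plus one π bond: steric number 3 → sp2.
C4 — 3 σ bonds, plus one π bond. Steric number 3, so sp2.
C5: 4 σ bonds — 4 electron domains, sp3.
C6: 4 σ bonds; 4 regions of electron density → sp3.

C1 sp, C2 sp, C3 sp2, C4 sp2, C5 sp3, C6 sp3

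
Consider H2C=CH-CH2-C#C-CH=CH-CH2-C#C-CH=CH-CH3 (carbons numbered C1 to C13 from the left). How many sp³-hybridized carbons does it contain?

3

C1: sp2
C2: sp2
C3: sp3 ✓
C4: sp
C5: sp
C6: sp2
C7: sp2
C8: sp3 ✓
C9: sp
C10: sp
C11: sp2
C12: sp2
C13: sp3 ✓
C3, C8, C13 → 3 sp3 carbons.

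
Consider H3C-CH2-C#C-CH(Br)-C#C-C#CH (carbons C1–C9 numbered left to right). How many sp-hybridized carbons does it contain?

6

C1: sp3
C2: sp3
C3: sp ✓
C4: sp ✓
C5: sp3
C6: sp ✓
C7: sp ✓
C8: sp ✓
C9: sp ✓
C3, C4, C6, C7, C8, C9 → 6 sp carbons.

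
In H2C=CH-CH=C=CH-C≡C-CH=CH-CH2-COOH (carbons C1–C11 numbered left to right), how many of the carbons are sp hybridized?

C1: sp2
C2: sp2
C3: sp2
C4: sp ✓
C5: sp2
C6: sp ✓
C7: sp ✓
C8: sp2
C9: sp2
C10: sp3
C11: sp2
C4, C6, C7 → 3 sp carbons.

3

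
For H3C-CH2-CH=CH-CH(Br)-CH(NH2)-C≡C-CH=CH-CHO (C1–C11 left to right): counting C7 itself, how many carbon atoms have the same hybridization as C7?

C7 is sp (two π bonds).
C1: sp3
C2: sp3
C3: sp2
C4: sp2
C5: sp3
C6: sp3
C7: sp ✓
C8: sp ✓
C9: sp2
C10: sp2
C11: sp2
2 carbons are sp.

2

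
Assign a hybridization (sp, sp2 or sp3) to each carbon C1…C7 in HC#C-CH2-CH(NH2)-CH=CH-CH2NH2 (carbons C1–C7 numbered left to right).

C1 sp, C2 sp, C3 sp3, C4 sp3, C5 sp2, C6 sp2, C7 sp3

C1 is sp: 2 σ bonds, plus two π bonds, 2 electron-density regions.
C2 (2 σ bonds, plus two π bonds) has steric number 2: sp.
C3 has 4 σ bonds: steric number 4 → sp3.
C4: 4 σ bonds — 4 electron domains, sp3.
C5 carries 3 σ bonds, plus one π bond, giving a steric number of 3, so it is sp2.
C6: 3 σ bonds, plus one π bond — 3 electron domains, sp2.
C7 — 4 σ bonds. Steric number 4, so sp3.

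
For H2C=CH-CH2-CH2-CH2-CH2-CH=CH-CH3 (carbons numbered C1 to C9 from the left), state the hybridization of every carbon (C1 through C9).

C1 sp2, C2 sp2, C3 sp3, C4 sp3, C5 sp3, C6 sp3, C7 sp2, C8 sp2, C9 sp3

C1 (3 σ bonds, plus one π bond) has steric number 3: sp2.
C2 (3 σ bonds, plus one π bond) has steric number 3: sp2.
C3 — 4 σ bonds. Steric number 4, so sp3.
C4 carries 4 σ bonds, giving a steric number of 4, so it is sp3.
C5: 4 σ bonds; 4 regions of electron density → sp3.
C6 is sp3: 4 σ bonds, 4 electron-density regions.
C7 (3 σ bonds, plus one π bond) has steric number 3: sp2.
C8 carries 3 σ bonds, plus one π bond, giving a steric number of 3, so it is sp2.
C9 is sp3: 4 σ bonds, 4 electron-density regions.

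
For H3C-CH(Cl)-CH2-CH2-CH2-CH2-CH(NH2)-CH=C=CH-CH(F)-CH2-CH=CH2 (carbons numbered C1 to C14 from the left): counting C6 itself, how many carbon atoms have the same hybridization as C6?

C6 is sp3 (only σ bonds).
C1: sp3 ✓
C2: sp3 ✓
C3: sp3 ✓
C4: sp3 ✓
C5: sp3 ✓
C6: sp3 ✓
C7: sp3 ✓
C8: sp2
C9: sp
C10: sp2
C11: sp3 ✓
C12: sp3 ✓
C13: sp2
C14: sp2
9 carbons are sp3.

9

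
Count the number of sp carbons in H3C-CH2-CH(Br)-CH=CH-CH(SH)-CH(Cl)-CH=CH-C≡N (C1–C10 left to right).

C1: sp3
C2: sp3
C3: sp3
C4: sp2
C5: sp2
C6: sp3
C7: sp3
C8: sp2
C9: sp2
C10: sp ✓
C10 → 1 sp carbon.

1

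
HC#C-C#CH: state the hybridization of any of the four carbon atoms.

Every carbon is part of a C≡C triple bond: two σ regions → sp.

sp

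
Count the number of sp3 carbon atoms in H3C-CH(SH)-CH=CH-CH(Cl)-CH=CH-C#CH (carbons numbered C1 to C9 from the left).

3

C1: sp3 ✓
C2: sp3 ✓
C3: sp2
C4: sp2
C5: sp3 ✓
C6: sp2
C7: sp2
C8: sp
C9: sp
C1, C2, C5 → 3 sp3 carbons.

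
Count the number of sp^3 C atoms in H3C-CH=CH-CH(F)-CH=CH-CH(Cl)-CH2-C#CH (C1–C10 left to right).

4

C1: sp3 ✓
C2: sp2
C3: sp2
C4: sp3 ✓
C5: sp2
C6: sp2
C7: sp3 ✓
C8: sp3 ✓
C9: sp
C10: sp
C1, C4, C7, C8 → 4 sp3 carbons.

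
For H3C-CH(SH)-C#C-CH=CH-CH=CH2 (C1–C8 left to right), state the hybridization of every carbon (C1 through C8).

C1 is sp3: 4 σ bonds, 4 electron-density regions.
C2 has 4 σ bonds: steric number 4 → sp3.
C3 (2 σ bonds, plus two π bonds) has steric number 2: sp.
C4 (2 σ bonds, plus two π bonds) has steric number 2: sp.
C5 has 3 σ bonds, plus one π bond: steric number 3 → sp2.
C6 carries 3 σ bonds, plus one π bond, giving a steric number of 3, so it is sp2.
C7 — 3 σ bonds, plus one π bond. Steric number 3, so sp2.
C8: 3 σ bonds, plus one π bond; 3 regions of electron density → sp2.

C1 sp3, C2 sp3, C3 sp, C4 sp, C5 sp2, C6 sp2, C7 sp2, C8 sp2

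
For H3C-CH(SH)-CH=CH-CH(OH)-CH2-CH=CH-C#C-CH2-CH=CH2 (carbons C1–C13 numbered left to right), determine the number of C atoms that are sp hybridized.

2

C1: sp3
C2: sp3
C3: sp2
C4: sp2
C5: sp3
C6: sp3
C7: sp2
C8: sp2
C9: sp ✓
C10: sp ✓
C11: sp3
C12: sp2
C13: sp2
C9, C10 → 2 sp carbons.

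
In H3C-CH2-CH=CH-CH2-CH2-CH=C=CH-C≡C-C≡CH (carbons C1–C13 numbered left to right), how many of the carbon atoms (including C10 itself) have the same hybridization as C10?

C10 is sp (two π bonds).
C1: sp3
C2: sp3
C3: sp2
C4: sp2
C5: sp3
C6: sp3
C7: sp2
C8: sp ✓
C9: sp2
C10: sp ✓
C11: sp ✓
C12: sp ✓
C13: sp ✓
5 carbons are sp.

5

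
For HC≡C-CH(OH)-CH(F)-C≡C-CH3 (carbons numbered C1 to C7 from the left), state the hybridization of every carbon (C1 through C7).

C1 (2 σ bonds, plus two π bonds) has steric number 2: sp.
C2 is sp: 2 σ bonds, plus two π bonds, 2 electron-density regions.
C3 is sp3: 4 σ bonds, 4 electron-density regions.
C4 is sp3: 4 σ bonds, 4 electron-density regions.
C5 carries 2 σ bonds, plus two π bonds, giving a steric number of 2, so it is sp.
C6: 2 σ bonds, plus two π bonds; 2 regions of electron density → sp.
C7 is sp3: 4 σ bonds, 4 electron-density regions.

C1 sp, C2 sp, C3 sp3, C4 sp3, C5 sp, C6 sp, C7 sp3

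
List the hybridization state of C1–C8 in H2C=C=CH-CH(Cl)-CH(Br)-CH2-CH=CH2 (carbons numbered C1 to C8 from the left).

C1 sp2, C2 sp, C3 sp2, C4 sp3, C5 sp3, C6 sp3, C7 sp2, C8 sp2

C1 carries 3 σ bonds, plus one π bond, giving a steric number of 3, so it is sp2.
C2 carries 2 σ bonds, plus two π bonds, giving a steric number of 2, so it is sp.
C3: 3 σ bonds, plus one π bond — 3 electron domains, sp2.
C4 is sp3: 4 σ bonds, 4 electron-density regions.
C5 is sp3: 4 σ bonds, 4 electron-density regions.
C6: 4 σ bonds; 4 regions of electron density → sp3.
C7: 3 σ bonds, plus one π bond — 3 electron domains, sp2.
C8 — 3 σ bonds, plus one π bond. Steric number 3, so sp2.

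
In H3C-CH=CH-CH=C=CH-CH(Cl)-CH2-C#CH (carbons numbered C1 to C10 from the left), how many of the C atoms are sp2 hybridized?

4

C1: sp3
C2: sp2 ✓
C3: sp2 ✓
C4: sp2 ✓
C5: sp
C6: sp2 ✓
C7: sp3
C8: sp3
C9: sp
C10: sp
C2, C3, C4, C6 → 4 sp2 carbons.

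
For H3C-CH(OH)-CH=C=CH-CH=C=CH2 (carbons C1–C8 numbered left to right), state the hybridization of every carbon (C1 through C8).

C1 sp3, C2 sp3, C3 sp2, C4 sp, C5 sp2, C6 sp2, C7 sp, C8 sp2

C1 carries 4 σ bonds, giving a steric number of 4, so it is sp3.
C2: 4 σ bonds — 4 electron domains, sp3.
C3 carries 3 σ bonds, plus one π bond, giving a steric number of 3, so it is sp2.
C4: 2 σ bonds, plus two π bonds; 2 regions of electron density → sp.
C5: 3 σ bonds, plus one π bond; 3 regions of electron density → sp2.
C6 (3 σ bonds, plus one π bond) has steric number 3: sp2.
C7 (2 σ bonds, plus two π bonds) has steric number 2: sp.
C8 is sp2: 3 σ bonds, plus one π bond, 3 electron-density regions.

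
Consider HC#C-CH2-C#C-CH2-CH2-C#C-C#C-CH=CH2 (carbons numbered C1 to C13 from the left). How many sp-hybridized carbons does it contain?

8

C1: sp ✓
C2: sp ✓
C3: sp3
C4: sp ✓
C5: sp ✓
C6: sp3
C7: sp3
C8: sp ✓
C9: sp ✓
C10: sp ✓
C11: sp ✓
C12: sp2
C13: sp2
C1, C2, C4, C5, C8, C9, C10, C11 → 8 sp carbons.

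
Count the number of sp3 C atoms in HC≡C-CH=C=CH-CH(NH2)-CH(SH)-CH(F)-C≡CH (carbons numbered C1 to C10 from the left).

3

C1: sp
C2: sp
C3: sp2
C4: sp
C5: sp2
C6: sp3 ✓
C7: sp3 ✓
C8: sp3 ✓
C9: sp
C10: sp
C6, C7, C8 → 3 sp3 carbons.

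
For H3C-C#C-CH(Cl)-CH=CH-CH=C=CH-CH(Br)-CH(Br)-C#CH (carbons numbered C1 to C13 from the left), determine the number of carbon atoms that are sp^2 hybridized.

C1: sp3
C2: sp
C3: sp
C4: sp3
C5: sp2 ✓
C6: sp2 ✓
C7: sp2 ✓
C8: sp
C9: sp2 ✓
C10: sp3
C11: sp3
C12: sp
C13: sp
C5, C6, C7, C9 → 4 sp2 carbons.

4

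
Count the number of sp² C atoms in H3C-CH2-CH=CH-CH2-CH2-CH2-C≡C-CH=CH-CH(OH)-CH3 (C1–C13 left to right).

C1: sp3
C2: sp3
C3: sp2 ✓
C4: sp2 ✓
C5: sp3
C6: sp3
C7: sp3
C8: sp
C9: sp
C10: sp2 ✓
C11: sp2 ✓
C12: sp3
C13: sp3
C3, C4, C10, C11 → 4 sp2 carbons.

4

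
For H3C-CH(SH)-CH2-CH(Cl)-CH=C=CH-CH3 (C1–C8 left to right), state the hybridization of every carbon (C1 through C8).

C1 sp3, C2 sp3, C3 sp3, C4 sp3, C5 sp2, C6 sp, C7 sp2, C8 sp3

C1: 4 σ bonds — 4 electron domains, sp3.
C2 is sp3: 4 σ bonds, 4 electron-density regions.
C3 carries 4 σ bonds, giving a steric number of 4, so it is sp3.
C4 is sp3: 4 σ bonds, 4 electron-density regions.
C5: 3 σ bonds, plus one π bond; 3 regions of electron density → sp2.
C6: 2 σ bonds, plus two π bonds; 2 regions of electron density → sp.
C7: 3 σ bonds, plus one π bond — 3 electron domains, sp2.
C8 (4 σ bonds) has steric number 4: sp3.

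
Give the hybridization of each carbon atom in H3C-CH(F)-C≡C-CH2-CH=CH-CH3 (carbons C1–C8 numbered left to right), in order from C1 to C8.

C1 is sp3: 4 σ bonds, 4 electron-density regions.
C2 — 4 σ bonds. Steric number 4, so sp3.
C3: 2 σ bonds, plus two π bonds; 2 regions of electron density → sp.
C4 carries 2 σ bonds, plus two π bonds, giving a steric number of 2, so it is sp.
C5 (4 σ bonds) has steric number 4: sp3.
C6: 3 σ bonds, plus one π bond — 3 electron domains, sp2.
C7 carries 3 σ bonds, plus one π bond, giving a steric number of 3, so it is sp2.
C8 has 4 σ bonds: steric number 4 → sp3.

C1 sp3, C2 sp3, C3 sp, C4 sp, C5 sp3, C6 sp2, C7 sp2, C8 sp3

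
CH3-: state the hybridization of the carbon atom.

sp3

Three σ bonds + one lone pair = steric number 4 → sp3, pyramidal.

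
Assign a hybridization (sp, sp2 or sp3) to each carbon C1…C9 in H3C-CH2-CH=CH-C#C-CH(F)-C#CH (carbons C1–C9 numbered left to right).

C1 sp3, C2 sp3, C3 sp2, C4 sp2, C5 sp, C6 sp, C7 sp3, C8 sp, C9 sp

C1 has 4 σ bonds: steric number 4 → sp3.
C2 carries 4 σ bonds, giving a steric number of 4, so it is sp3.
C3 is sp2: 3 σ bonds, plus one π bond, 3 electron-density regions.
C4 carries 3 σ bonds, plus one π bond, giving a steric number of 3, so it is sp2.
C5 (2 σ bonds, plus two π bonds) has steric number 2: sp.
C6 carries 2 σ bonds, plus two π bonds, giving a steric number of 2, so it is sp.
C7 (4 σ bonds) has steric number 4: sp3.
C8: 2 σ bonds, plus two π bonds — 2 electron domains, sp.
C9 has 2 σ bonds, plus two π bonds: steric number 2 → sp.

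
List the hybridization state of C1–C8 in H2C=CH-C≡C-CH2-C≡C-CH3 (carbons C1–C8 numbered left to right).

C1 sp2, C2 sp2, C3 sp, C4 sp, C5 sp3, C6 sp, C7 sp, C8 sp3

C1 carries 3 σ bonds, plus one π bond, giving a steric number of 3, so it is sp2.
C2 — 3 σ bonds, plus one π bond. Steric number 3, so sp2.
C3: 2 σ bonds, plus two π bonds — 2 electron domains, sp.
C4 has 2 σ bonds, plus two π bonds: steric number 2 → sp.
C5: 4 σ bonds — 4 electron domains, sp3.
C6: 2 σ bonds, plus two π bonds — 2 electron domains, sp.
C7 is sp: 2 σ bonds, plus two π bonds, 2 electron-density regions.
C8 (4 σ bonds) has steric number 4: sp3.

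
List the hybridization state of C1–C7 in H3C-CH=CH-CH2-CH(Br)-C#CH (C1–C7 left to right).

C1: 4 σ bonds — 4 electron domains, sp3.
C2 has 3 σ bonds, plus one π bond: steric number 3 → sp2.
C3 — 3 σ bonds, plus one π bond. Steric number 3, so sp2.
C4 (4 σ bonds) has steric number 4: sp3.
C5 is sp3: 4 σ bonds, 4 electron-density regions.
C6 (2 σ bonds, plus two π bonds) has steric number 2: sp.
C7: 2 σ bonds, plus two π bonds; 2 regions of electron density → sp.

C1 sp3, C2 sp2, C3 sp2, C4 sp3, C5 sp3, C6 sp, C7 sp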